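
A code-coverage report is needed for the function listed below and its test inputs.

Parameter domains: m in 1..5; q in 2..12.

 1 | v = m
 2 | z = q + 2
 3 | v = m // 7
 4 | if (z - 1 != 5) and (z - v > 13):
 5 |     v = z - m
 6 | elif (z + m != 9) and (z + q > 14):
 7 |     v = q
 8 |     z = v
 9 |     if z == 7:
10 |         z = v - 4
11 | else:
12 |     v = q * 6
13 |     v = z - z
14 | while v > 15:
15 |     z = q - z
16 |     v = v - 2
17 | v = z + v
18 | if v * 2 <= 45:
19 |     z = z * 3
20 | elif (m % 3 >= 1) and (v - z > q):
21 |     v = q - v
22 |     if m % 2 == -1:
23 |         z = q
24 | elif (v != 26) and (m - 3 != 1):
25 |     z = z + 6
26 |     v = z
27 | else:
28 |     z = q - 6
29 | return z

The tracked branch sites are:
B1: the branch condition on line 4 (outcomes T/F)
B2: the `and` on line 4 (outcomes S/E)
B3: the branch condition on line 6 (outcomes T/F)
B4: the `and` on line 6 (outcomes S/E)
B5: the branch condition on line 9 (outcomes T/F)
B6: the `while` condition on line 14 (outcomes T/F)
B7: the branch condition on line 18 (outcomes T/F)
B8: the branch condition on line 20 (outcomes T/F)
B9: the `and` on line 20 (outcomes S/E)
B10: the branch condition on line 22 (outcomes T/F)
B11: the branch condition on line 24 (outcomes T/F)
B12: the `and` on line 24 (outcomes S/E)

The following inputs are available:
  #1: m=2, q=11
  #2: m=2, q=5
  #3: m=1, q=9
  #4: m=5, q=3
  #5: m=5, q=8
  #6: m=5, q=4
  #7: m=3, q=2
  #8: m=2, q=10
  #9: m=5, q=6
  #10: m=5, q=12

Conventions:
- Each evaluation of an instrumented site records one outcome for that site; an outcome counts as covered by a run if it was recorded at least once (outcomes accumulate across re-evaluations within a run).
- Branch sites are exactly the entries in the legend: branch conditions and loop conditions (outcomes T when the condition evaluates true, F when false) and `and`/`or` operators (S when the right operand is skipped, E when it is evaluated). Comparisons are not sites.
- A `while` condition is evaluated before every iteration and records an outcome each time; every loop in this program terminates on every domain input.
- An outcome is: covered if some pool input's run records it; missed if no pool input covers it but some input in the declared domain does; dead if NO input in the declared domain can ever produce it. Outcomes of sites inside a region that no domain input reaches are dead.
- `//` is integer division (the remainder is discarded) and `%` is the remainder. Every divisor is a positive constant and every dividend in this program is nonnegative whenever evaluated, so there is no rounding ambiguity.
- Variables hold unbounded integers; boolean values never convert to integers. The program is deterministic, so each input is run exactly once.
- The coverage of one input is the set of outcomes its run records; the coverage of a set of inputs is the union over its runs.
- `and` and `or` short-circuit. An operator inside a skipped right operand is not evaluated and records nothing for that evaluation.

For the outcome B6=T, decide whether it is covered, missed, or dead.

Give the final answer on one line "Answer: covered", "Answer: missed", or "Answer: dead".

no pool input records B6=T
checking all 55 inputs in the declared domain: B6=T is never recorded -> dead

Answer: dead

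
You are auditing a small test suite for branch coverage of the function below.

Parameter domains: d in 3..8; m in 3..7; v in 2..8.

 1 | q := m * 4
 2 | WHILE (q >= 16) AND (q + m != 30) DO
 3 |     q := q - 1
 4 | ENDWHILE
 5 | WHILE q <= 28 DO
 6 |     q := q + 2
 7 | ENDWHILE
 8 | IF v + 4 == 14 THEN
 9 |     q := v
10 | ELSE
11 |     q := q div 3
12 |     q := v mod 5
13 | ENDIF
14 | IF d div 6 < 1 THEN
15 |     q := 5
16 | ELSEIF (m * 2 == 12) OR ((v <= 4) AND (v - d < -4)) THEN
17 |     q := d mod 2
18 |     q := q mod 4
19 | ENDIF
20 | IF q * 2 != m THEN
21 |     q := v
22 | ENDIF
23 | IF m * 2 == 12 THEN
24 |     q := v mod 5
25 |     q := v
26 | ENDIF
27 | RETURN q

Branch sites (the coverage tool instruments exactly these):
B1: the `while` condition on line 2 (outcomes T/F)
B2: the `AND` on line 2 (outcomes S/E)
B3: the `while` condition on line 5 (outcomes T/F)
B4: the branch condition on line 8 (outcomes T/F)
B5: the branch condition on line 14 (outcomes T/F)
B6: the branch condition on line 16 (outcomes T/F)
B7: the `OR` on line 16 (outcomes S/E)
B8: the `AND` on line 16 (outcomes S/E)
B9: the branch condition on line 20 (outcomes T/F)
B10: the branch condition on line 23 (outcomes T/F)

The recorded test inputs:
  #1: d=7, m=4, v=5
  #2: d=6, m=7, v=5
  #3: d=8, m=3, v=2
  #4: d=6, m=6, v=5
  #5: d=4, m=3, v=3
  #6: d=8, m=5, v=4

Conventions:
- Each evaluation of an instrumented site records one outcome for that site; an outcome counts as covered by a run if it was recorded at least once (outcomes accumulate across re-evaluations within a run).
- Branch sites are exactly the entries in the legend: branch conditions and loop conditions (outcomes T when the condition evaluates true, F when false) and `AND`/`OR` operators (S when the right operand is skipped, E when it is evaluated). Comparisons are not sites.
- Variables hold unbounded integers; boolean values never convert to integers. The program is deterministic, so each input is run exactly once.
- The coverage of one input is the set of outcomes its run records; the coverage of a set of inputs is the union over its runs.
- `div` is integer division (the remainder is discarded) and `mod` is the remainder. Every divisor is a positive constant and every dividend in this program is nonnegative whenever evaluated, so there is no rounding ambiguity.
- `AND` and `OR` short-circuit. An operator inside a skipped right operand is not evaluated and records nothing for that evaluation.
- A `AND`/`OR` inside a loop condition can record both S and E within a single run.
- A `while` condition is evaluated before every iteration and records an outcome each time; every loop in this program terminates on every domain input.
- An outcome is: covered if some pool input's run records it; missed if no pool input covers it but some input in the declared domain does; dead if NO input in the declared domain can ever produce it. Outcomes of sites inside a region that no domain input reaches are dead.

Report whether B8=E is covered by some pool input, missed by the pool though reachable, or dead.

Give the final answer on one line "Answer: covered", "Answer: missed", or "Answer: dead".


B8=E is recorded by pool input(s) 3, 6 -> covered
Answer: covered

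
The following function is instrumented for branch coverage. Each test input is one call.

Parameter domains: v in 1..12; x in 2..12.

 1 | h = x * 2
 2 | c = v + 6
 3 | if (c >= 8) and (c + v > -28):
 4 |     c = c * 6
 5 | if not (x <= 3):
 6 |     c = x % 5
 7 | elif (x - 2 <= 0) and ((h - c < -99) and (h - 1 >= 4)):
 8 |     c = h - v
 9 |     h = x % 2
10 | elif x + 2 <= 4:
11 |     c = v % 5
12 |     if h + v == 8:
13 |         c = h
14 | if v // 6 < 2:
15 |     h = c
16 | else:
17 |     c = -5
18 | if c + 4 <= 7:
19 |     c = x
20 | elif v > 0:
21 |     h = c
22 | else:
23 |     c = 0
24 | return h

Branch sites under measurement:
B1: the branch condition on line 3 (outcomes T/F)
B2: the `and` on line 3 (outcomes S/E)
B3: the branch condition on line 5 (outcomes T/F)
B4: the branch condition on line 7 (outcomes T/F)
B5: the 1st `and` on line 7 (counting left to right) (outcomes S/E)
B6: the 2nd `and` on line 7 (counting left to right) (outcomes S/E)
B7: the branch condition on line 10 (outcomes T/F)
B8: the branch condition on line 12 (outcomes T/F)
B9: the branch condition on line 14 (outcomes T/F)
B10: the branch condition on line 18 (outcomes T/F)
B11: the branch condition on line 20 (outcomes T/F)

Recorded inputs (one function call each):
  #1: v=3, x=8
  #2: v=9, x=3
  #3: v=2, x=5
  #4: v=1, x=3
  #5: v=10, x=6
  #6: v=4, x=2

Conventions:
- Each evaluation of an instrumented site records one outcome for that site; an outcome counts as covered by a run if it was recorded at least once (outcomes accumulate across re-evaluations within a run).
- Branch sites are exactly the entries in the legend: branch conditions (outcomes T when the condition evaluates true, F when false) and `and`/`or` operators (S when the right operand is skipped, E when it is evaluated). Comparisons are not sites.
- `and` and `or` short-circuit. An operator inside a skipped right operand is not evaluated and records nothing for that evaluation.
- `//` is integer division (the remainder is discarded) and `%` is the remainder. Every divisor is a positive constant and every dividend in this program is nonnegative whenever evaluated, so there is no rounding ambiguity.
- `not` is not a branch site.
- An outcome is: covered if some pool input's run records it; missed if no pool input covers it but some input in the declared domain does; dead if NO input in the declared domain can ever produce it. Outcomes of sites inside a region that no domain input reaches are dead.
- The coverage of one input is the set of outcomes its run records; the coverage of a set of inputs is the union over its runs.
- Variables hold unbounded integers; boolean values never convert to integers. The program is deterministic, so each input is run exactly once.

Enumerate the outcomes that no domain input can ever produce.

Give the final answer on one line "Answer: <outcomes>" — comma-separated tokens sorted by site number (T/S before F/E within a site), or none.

exhaustive pass over the 132-input domain:
  B4=T: never recorded by any domain input -> dead
  B11=F: never recorded by any domain input -> dead
  reachable outcomes have witnesses, e.g. B1=T (e.g. v=2, x=2), B1=F (e.g. v=1, x=2), B2=S (e.g. v=1, x=2), B2=E (e.g. v=2, x=2)

Answer: B4=T, B11=F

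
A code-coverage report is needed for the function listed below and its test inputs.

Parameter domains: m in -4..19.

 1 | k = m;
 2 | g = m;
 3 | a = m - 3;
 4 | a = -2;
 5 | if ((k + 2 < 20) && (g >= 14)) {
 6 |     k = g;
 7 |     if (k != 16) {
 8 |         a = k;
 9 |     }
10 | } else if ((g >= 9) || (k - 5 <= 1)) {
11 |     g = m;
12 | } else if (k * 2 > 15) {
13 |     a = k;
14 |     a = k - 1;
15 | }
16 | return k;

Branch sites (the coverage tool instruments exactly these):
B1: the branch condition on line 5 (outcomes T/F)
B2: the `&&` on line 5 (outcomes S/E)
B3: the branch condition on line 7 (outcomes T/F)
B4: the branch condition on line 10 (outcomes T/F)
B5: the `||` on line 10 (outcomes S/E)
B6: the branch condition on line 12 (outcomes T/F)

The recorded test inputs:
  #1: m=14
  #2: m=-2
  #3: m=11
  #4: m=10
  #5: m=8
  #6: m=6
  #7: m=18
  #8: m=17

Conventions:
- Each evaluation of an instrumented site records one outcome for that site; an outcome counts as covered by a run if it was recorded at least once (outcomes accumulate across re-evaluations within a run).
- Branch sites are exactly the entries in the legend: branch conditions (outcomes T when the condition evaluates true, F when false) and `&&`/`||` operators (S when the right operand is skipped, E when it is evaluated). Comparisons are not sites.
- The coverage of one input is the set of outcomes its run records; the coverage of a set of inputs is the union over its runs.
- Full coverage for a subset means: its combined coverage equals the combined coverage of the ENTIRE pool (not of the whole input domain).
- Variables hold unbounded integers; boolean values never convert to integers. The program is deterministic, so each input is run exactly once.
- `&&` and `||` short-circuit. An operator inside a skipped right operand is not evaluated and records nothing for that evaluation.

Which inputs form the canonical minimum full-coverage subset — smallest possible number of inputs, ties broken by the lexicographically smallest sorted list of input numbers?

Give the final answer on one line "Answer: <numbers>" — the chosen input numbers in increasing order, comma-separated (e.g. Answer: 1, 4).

run #1 (m=14) runs B2->E, B1->T, B3->T; records B1=T, B2=E, B3=T
run #2 (m=-2) runs B2->E, B1->F, B5->E, B4->T; records B1=F, B2=E, B4=T, B5=E
run #3 (m=11) runs B2->E, B1->F, B5->S, B4->T; records B1=F, B2=E, B4=T, B5=S
run #4 (m=10) runs B2->E, B1->F, B5->S, B4->T; records B1=F, B2=E, B4=T, B5=S
run #5 (m=8) runs B2->E, B1->F, B5->E, B4->F, B6->T; records B1=F, B2=E, B4=F, B5=E, B6=T
run #6 (m=6) runs B2->E, B1->F, B5->E, B4->T; records B1=F, B2=E, B4=T, B5=E
run #7 (m=18) runs B2->S, B1->F, B5->S, B4->T; records B1=F, B2=S, B4=T, B5=S
run #8 (m=17) runs B2->E, B1->T, B3->T; records B1=T, B2=E, B3=T
pool-wide coverage (10 outcomes): B1=T, B1=F, B2=S, B2=E, B3=T, B4=T, B4=F, B5=S, B5=E, B6=T
size 1 is not enough: best union over all size-1 subsets is 5/10
size 2 is not enough: best union over all size-2 subsets is 8/10
the canonical winner is {1, 5, 7}: size 3, full 10-outcome coverage, earliest index list among size-3 covers

Answer: 1, 5, 7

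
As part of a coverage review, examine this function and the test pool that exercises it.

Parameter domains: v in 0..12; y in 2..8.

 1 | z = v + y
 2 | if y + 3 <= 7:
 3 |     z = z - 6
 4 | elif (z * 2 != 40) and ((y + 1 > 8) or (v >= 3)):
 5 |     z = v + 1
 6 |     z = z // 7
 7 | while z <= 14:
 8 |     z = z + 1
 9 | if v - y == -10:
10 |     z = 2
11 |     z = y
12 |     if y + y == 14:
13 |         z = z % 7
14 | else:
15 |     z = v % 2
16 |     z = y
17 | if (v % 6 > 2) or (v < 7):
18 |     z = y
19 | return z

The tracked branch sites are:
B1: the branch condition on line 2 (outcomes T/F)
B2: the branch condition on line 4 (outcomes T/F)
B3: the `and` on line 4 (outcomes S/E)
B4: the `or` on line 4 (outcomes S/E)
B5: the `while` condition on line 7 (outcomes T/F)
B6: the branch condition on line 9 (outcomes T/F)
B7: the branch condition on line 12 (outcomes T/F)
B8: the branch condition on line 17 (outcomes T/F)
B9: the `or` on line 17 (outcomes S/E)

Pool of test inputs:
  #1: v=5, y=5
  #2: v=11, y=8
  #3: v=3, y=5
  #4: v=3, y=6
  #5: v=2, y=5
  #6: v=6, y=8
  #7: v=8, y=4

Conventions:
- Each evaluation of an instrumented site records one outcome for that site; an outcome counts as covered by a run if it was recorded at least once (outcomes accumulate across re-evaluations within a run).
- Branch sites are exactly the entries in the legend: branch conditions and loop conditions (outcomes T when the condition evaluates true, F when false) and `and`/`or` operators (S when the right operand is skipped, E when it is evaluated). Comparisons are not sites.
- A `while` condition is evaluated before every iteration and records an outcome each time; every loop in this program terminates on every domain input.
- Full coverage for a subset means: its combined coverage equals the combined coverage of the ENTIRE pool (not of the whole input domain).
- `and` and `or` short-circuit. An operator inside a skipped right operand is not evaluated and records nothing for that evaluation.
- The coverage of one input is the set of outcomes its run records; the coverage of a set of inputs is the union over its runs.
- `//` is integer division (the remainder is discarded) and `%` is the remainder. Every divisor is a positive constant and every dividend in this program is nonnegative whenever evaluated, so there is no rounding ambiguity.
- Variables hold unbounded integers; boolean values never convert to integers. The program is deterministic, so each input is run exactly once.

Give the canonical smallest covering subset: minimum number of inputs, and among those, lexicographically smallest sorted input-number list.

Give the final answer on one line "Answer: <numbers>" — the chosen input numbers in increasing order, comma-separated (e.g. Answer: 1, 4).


input #1, v=5, y=5: events B1->F, B3->E, B4->E, B2->T, B5->T, B5->T, B5->T, B5->T, B5->T, B5->T, B5->T, B5->T, B5->T, B5->T, ...; outcomes B1=F, B2=T, B3=E, B4=E, B5=T, B5=F, B6=F, B8=T, B9=S
input #2, v=11, y=8: events B1->F, B3->E, B4->S, B2->T, B5->T, B5->T, B5->T, B5->T, B5->T, B5->T, B5->T, B5->T, B5->T, B5->T, ...; outcomes B1=F, B2=T, B3=E, B4=S, B5=T, B5=F, B6=F, B8=T, B9=S
input #3, v=3, y=5: events B1->F, B3->E, B4->E, B2->T, B5->T, B5->T, B5->T, B5->T, B5->T, B5->T, B5->T, B5->T, B5->T, B5->T, ...; outcomes B1=F, B2=T, B3=E, B4=E, B5=T, B5=F, B6=F, B8=T, B9=S
input #4, v=3, y=6: events B1->F, B3->E, B4->E, B2->T, B5->T, B5->T, B5->T, B5->T, B5->T, B5->T, B5->T, B5->T, B5->T, B5->T, ...; outcomes B1=F, B2=T, B3=E, B4=E, B5=T, B5=F, B6=F, B8=T, B9=S
input #5, v=2, y=5: events B1->F, B3->E, B4->E, B2->F, B5->T, B5->T, B5->T, B5->T, B5->T, B5->T, B5->T, B5->T, B5->F, B6->F, ...; outcomes B1=F, B2=F, B3=E, B4=E, B5=T, B5=F, B6=F, B8=T, B9=E
input #6, v=6, y=8: events B1->F, B3->E, B4->S, B2->T, B5->T, B5->T, B5->T, B5->T, B5->T, B5->T, B5->T, B5->T, B5->T, B5->T, ...; outcomes B1=F, B2=T, B3=E, B4=S, B5=T, B5=F, B6=F, B8=T, B9=E
input #7, v=8, y=4: events B1->T, B5->T, B5->T, B5->T, B5->T, B5->T, B5->T, B5->T, B5->T, B5->T, B5->F, B6->F, B9->E, B8->F; outcomes B1=T, B5=T, B5=F, B6=F, B8=F, B9=E
the full pool covers 14 outcomes: B1=T, B1=F, B2=T, B2=F, B3=E, B4=S, B4=E, B5=T, B5=F, B6=F, B8=T, B8=F, B9=S, B9=E
size 1 is not enough: best union over all size-1 subsets is 9/14
size 2 is not enough: best union over all size-2 subsets is 12/14
at size 3, {2, 5, 7} reaches all 14 outcomes; every lexicographically earlier size-3 subset fails
Answer: 2, 5, 7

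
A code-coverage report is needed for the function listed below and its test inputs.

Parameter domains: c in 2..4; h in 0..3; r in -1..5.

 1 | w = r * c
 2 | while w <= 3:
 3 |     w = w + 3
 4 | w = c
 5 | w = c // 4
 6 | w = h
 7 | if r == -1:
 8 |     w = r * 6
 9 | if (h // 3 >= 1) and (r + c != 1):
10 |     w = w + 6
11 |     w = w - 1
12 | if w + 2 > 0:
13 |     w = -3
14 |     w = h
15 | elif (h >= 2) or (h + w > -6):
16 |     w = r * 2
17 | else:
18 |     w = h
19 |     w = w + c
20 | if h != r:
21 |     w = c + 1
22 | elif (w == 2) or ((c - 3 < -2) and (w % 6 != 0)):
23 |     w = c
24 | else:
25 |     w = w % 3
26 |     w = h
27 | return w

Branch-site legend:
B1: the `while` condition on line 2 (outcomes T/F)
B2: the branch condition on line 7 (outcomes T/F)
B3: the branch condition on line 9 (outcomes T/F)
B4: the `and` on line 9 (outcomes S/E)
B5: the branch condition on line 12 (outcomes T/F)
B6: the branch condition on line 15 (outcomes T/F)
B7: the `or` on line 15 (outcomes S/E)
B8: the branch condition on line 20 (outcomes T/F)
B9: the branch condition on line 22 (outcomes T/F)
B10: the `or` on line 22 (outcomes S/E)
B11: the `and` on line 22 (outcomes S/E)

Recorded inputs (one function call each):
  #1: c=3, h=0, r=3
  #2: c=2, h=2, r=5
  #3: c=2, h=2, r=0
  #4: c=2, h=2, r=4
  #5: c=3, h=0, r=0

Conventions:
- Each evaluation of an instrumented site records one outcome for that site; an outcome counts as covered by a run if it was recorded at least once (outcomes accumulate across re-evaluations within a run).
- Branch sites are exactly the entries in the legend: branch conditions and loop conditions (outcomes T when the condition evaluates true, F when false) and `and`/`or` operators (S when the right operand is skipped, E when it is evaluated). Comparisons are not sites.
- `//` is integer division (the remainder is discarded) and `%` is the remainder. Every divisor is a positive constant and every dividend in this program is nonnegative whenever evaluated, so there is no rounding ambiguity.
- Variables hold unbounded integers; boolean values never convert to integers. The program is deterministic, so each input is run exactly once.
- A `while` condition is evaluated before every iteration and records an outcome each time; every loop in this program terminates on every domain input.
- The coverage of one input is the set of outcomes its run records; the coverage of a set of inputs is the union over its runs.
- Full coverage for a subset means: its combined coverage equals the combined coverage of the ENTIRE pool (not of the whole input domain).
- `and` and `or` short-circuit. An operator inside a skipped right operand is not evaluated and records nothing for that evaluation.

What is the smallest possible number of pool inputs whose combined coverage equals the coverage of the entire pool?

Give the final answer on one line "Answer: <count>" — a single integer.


input #1, c=3, h=0, r=3: events B1->F, B2->F, B4->S, B3->F, B5->T, B8->T; outcomes B1=F, B2=F, B3=F, B4=S, B5=T, B8=T
input #2, c=2, h=2, r=5: events B1->F, B2->F, B4->S, B3->F, B5->T, B8->T; outcomes B1=F, B2=F, B3=F, B4=S, B5=T, B8=T
input #3, c=2, h=2, r=0: events B1->T, B1->T, B1->F, B2->F, B4->S, B3->F, B5->T, B8->T; outcomes B1=T, B1=F, B2=F, B3=F, B4=S, B5=T, B8=T
input #4, c=2, h=2, r=4: events B1->F, B2->F, B4->S, B3->F, B5->T, B8->T; outcomes B1=F, B2=F, B3=F, B4=S, B5=T, B8=T
input #5, c=3, h=0, r=0: events B1->T, B1->T, B1->F, B2->F, B4->S, B3->F, B5->T, B8->F, B10->E, B11->S, B9->F; outcomes B1=T, B1=F, B2=F, B3=F, B4=S, B5=T, B8=F, B9=F, B10=E, B11=S
together the pool reaches 11 outcomes: B1=T, B1=F, B2=F, B3=F, B4=S, B5=T, B8=T, B8=F, B9=F, B10=E, B11=S
size 1 is not enough: best union over all size-1 subsets is 10/11
inputs {1, 5} (size 2) cover everything; no size-2 subset with a lexicographically smaller index list covers all 11
Answer: 2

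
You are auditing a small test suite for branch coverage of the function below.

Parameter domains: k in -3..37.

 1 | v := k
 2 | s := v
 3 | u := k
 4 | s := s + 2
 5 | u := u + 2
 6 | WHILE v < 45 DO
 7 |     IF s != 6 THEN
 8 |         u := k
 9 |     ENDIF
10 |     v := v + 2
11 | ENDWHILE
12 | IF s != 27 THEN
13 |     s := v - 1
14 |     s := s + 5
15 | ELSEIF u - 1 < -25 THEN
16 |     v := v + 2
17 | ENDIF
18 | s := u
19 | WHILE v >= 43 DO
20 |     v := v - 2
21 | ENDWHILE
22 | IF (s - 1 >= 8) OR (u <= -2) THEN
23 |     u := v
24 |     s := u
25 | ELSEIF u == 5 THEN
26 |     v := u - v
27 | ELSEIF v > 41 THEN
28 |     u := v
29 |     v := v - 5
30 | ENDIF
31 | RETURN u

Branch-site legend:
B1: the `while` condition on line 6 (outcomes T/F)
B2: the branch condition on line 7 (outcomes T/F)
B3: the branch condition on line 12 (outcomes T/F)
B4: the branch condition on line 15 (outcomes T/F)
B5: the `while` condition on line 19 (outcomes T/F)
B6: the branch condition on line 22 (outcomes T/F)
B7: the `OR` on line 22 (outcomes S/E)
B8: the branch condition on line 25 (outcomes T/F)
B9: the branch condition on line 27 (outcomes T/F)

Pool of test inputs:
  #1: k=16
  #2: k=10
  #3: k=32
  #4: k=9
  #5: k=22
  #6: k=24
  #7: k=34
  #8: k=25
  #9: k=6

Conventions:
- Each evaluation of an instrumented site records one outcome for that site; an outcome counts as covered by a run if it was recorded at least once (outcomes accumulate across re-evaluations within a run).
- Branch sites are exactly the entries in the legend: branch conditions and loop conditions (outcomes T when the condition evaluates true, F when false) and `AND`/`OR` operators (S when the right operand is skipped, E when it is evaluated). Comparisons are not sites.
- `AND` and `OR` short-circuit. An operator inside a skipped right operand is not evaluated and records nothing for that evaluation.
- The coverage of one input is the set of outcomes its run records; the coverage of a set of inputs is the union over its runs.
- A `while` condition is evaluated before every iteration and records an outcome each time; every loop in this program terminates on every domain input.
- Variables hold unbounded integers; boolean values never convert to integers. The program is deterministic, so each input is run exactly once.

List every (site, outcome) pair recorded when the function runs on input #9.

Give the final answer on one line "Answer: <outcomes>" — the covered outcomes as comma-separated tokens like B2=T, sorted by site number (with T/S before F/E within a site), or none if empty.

Running input #9 (k=6), event by event:
  B1->T, B2->T, B1->T, B2->T, B1->T, B2->T, B1->T, B2->T, B1->T, B2->T
  B1->T, B2->T, B1->T, B2->T, B1->T, B2->T, B1->T, B2->T, B1->T, B2->T
  B1->T, B2->T, B1->T, B2->T, B1->T, B2->T, B1->T, B2->T, B1->T, B2->T
  B1->T, B2->T, B1->T, B2->T, B1->T, B2->T, B1->T, B2->T, B1->T, B2->T
  B1->F, B3->T, B5->T, B5->T, B5->F, B7->E, B6->F, B8->F, B9->T
deduplicating events, the covered set is: B1=T, B1=F, B2=T, B3=T, B5=T, B5=F, B6=F, B7=E, B8=F, B9=T

Answer: B1=T, B1=F, B2=T, B3=T, B5=T, B5=F, B6=F, B7=E, B8=F, B9=T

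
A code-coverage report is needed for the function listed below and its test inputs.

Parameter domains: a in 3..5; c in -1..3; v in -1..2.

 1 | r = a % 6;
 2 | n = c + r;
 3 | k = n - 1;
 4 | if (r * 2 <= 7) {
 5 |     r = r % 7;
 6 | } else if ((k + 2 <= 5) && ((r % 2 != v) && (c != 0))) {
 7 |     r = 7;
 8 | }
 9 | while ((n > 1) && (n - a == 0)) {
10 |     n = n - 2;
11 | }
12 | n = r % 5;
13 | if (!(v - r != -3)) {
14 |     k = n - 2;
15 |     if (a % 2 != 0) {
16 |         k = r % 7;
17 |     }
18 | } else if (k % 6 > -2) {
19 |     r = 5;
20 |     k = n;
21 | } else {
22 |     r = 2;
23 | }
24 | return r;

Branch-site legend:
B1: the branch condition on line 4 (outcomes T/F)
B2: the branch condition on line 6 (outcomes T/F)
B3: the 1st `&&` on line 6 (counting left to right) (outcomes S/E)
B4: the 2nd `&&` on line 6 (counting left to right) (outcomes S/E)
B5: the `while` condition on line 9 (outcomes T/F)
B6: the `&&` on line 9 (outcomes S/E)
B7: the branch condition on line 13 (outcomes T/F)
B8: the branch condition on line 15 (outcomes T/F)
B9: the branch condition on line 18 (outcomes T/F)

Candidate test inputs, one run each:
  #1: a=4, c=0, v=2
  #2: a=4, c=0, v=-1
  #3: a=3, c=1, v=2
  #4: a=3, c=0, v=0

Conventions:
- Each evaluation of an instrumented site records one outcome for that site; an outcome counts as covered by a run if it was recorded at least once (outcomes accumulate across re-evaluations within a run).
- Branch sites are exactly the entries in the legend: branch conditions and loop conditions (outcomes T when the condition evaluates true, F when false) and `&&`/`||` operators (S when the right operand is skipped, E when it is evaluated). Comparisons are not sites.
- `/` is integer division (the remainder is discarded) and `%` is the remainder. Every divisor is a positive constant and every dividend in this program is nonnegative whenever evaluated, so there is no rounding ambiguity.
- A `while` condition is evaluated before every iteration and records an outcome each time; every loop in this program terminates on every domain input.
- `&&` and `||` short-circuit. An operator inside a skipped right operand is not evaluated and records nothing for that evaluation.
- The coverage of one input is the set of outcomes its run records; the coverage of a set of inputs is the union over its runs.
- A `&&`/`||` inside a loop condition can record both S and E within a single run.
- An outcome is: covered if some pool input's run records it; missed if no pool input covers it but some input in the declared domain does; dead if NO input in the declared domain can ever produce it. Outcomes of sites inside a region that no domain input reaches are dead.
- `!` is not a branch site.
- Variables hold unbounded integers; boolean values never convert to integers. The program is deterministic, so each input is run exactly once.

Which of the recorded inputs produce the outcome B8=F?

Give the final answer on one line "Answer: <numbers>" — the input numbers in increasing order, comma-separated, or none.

input #1 (a=4, c=0, v=2): does not produce B8=F
input #2 (a=4, c=0, v=-1): does not produce B8=F
input #3 (a=3, c=1, v=2): does not produce B8=F
input #4 (a=3, c=0, v=0): does not produce B8=F

Answer: none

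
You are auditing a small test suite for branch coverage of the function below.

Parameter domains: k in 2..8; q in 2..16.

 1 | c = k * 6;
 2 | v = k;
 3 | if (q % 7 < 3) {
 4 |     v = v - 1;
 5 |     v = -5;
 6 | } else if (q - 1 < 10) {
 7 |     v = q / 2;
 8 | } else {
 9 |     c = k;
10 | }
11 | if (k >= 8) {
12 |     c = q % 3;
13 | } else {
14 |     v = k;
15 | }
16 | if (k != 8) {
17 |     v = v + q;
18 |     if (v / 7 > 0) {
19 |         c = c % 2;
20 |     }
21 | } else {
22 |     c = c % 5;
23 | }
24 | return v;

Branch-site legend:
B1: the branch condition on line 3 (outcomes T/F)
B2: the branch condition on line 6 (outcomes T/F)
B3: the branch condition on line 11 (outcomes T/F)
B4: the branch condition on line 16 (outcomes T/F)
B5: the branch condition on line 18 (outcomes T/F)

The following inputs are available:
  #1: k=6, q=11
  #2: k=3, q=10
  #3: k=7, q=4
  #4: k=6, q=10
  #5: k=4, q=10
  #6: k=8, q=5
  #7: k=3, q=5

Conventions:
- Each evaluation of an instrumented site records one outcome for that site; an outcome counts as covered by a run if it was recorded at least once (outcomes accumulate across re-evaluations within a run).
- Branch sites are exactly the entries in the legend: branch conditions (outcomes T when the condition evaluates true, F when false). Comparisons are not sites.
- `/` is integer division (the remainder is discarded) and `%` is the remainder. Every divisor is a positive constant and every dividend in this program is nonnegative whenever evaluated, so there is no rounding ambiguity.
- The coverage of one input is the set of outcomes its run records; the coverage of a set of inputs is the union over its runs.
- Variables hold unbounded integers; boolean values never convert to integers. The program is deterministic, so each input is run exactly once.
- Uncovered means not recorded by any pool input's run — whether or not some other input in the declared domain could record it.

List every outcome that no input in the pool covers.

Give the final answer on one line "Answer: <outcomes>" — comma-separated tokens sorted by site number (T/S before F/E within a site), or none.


test 1 (k=6, q=11) fires B1->F, B2->F, B3->F, B4->T, B5->T; hits B1=F, B2=F, B3=F, B4=T, B5=T
test 2 (k=3, q=10) fires B1->F, B2->T, B3->F, B4->T, B5->T; hits B1=F, B2=T, B3=F, B4=T, B5=T
test 3 (k=7, q=4) fires B1->F, B2->T, B3->F, B4->T, B5->T; hits B1=F, B2=T, B3=F, B4=T, B5=T
test 4 (k=6, q=10) fires B1->F, B2->T, B3->F, B4->T, B5->T; hits B1=F, B2=T, B3=F, B4=T, B5=T
test 5 (k=4, q=10) fires B1->F, B2->T, B3->F, B4->T, B5->T; hits B1=F, B2=T, B3=F, B4=T, B5=T
test 6 (k=8, q=5) fires B1->F, B2->T, B3->T, B4->F; hits B1=F, B2=T, B3=T, B4=F
test 7 (k=3, q=5) fires B1->F, B2->T, B3->F, B4->T, B5->T; hits B1=F, B2=T, B3=F, B4=T, B5=T
union over the pool: B1=F, B2=T, B2=F, B3=T, B3=F, B4=T, B4=F, B5=T
uncovered (2 of 10): B1=T, B5=F
Answer: B1=T, B5=F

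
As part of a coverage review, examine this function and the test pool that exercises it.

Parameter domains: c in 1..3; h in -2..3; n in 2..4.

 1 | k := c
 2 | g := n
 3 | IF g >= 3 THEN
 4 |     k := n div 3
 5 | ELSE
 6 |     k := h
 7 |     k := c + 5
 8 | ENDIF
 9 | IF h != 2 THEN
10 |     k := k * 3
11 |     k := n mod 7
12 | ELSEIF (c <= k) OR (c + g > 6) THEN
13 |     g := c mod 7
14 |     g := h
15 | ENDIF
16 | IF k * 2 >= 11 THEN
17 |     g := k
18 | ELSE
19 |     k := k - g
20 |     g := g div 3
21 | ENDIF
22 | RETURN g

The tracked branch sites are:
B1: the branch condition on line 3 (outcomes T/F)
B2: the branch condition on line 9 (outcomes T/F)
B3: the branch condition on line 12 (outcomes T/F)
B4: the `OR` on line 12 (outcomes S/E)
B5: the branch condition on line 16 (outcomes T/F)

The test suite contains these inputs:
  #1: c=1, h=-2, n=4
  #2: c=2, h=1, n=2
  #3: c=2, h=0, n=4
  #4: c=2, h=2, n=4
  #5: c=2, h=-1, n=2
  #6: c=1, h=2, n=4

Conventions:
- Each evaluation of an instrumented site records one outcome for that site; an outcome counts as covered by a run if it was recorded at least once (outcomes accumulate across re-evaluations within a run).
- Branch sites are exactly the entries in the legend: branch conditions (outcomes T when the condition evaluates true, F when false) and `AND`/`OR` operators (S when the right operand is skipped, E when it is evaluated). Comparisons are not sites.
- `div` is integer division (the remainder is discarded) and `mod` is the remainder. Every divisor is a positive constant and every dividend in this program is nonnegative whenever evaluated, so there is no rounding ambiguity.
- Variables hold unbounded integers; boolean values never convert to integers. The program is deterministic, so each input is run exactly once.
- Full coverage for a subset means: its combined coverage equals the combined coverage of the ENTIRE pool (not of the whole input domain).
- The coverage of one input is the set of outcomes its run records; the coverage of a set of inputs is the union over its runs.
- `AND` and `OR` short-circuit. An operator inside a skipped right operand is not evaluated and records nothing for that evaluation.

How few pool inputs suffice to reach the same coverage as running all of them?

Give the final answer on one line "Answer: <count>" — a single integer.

run #1 (c=1, h=-2, n=4) runs B1->T, B2->T, B5->F; records B1=T, B2=T, B5=F
run #2 (c=2, h=1, n=2) runs B1->F, B2->T, B5->F; records B1=F, B2=T, B5=F
run #3 (c=2, h=0, n=4) runs B1->T, B2->T, B5->F; records B1=T, B2=T, B5=F
run #4 (c=2, h=2, n=4) runs B1->T, B2->F, B4->E, B3->F, B5->F; records B1=T, B2=F, B3=F, B4=E, B5=F
run #5 (c=2, h=-1, n=2) runs B1->F, B2->T, B5->F; records B1=F, B2=T, B5=F
run #6 (c=1, h=2, n=4) runs B1->T, B2->F, B4->S, B3->T, B5->F; records B1=T, B2=F, B3=T, B4=S, B5=F
together the pool reaches 9 outcomes: B1=T, B1=F, B2=T, B2=F, B3=T, B3=F, B4=S, B4=E, B5=F
size 1 is not enough: best union over all size-1 subsets is 5/9
size 2 is not enough: best union over all size-2 subsets is 7/9
inputs {2, 4, 6} (size 3) cover everything; no size-3 subset with a lexicographically smaller index list covers all 9

Answer: 3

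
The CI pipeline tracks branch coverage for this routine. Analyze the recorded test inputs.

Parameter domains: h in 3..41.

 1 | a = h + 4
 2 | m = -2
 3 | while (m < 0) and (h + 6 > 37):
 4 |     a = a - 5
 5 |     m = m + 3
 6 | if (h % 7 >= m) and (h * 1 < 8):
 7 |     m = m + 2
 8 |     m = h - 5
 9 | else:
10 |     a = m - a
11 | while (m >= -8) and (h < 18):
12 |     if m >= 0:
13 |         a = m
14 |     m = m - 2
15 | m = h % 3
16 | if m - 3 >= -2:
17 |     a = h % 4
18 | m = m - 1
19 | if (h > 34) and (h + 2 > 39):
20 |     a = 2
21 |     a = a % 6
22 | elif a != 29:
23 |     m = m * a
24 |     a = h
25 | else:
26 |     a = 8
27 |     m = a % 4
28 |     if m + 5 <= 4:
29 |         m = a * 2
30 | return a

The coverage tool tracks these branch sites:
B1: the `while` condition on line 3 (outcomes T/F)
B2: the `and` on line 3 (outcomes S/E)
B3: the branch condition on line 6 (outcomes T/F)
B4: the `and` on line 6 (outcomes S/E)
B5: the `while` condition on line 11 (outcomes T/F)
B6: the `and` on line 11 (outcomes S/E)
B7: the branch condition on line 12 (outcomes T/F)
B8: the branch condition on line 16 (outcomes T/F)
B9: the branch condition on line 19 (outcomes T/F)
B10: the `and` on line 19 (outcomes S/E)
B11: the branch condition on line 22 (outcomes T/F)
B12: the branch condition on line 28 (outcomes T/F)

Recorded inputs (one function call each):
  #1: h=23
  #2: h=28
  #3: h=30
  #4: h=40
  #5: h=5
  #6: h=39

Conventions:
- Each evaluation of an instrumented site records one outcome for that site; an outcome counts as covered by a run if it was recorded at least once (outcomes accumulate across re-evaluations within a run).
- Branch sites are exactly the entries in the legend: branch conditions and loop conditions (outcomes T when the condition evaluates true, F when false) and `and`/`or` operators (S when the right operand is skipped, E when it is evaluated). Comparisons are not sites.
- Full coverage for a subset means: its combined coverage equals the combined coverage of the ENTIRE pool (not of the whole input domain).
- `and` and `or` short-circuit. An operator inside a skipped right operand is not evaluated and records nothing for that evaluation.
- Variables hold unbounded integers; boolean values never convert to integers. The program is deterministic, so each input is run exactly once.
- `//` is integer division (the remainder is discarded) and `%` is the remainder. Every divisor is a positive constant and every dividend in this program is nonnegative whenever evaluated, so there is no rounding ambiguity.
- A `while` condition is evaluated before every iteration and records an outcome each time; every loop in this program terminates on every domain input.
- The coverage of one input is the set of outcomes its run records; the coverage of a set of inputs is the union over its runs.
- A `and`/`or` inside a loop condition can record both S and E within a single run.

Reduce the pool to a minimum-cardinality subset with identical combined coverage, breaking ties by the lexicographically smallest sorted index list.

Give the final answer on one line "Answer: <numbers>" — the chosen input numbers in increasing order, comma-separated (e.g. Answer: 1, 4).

input #1 (h=23): events B2->E, B1->F, B4->E, B3->F, B6->E, B5->F, B8->T, B10->S, B9->F, B11->T; covers B1=F, B2=E, B3=F, B4=E, B5=F, B6=E, B8=T, B9=F, B10=S, B11=T
input #2 (h=28): events B2->E, B1->F, B4->E, B3->F, B6->E, B5->F, B8->T, B10->S, B9->F, B11->T; covers B1=F, B2=E, B3=F, B4=E, B5=F, B6=E, B8=T, B9=F, B10=S, B11=T
input #3 (h=30): events B2->E, B1->F, B4->E, B3->F, B6->E, B5->F, B8->F, B10->S, B9->F, B11->T; covers B1=F, B2=E, B3=F, B4=E, B5=F, B6=E, B8=F, B9=F, B10=S, B11=T
input #4 (h=40): events B2->E, B1->T, B2->S, B1->F, B4->E, B3->F, B6->E, B5->F, B8->T, B10->E, B9->T; covers B1=T, B1=F, B2=S, B2=E, B3=F, B4=E, B5=F, B6=E, B8=T, B9=T, B10=E
input #5 (h=5): events B2->E, B1->F, B4->E, B3->T, B6->E, B5->T, B7->T, B6->E, B5->T, B7->F, B6->E, B5->T, B7->F, B6->E, ...; covers B1=F, B2=E, B3=T, B4=E, B5=T, B5=F, B6=S, B6=E, B7=T, B7=F, B8=T, B9=F, B10=S, B11=T
input #6 (h=39): events B2->E, B1->T, B2->S, B1->F, B4->E, B3->F, B6->E, B5->F, B8->F, B10->E, B9->T; covers B1=T, B1=F, B2=S, B2=E, B3=F, B4=E, B5=F, B6=E, B8=F, B9=T, B10=E
together the pool reaches 20 outcomes: B1=T, B1=F, B2=S, B2=E, B3=T, B3=F, B4=E, B5=T, B5=F, B6=S, B6=E, B7=T, B7=F, B8=T, B8=F, B9=T, B9=F, B10=S, B10=E, B11=T
size 1 is not enough: best union over all size-1 subsets is 14/20
the canonical winner is {5, 6}: size 2, full 20-outcome coverage, earliest index list among size-2 covers

Answer: 5, 6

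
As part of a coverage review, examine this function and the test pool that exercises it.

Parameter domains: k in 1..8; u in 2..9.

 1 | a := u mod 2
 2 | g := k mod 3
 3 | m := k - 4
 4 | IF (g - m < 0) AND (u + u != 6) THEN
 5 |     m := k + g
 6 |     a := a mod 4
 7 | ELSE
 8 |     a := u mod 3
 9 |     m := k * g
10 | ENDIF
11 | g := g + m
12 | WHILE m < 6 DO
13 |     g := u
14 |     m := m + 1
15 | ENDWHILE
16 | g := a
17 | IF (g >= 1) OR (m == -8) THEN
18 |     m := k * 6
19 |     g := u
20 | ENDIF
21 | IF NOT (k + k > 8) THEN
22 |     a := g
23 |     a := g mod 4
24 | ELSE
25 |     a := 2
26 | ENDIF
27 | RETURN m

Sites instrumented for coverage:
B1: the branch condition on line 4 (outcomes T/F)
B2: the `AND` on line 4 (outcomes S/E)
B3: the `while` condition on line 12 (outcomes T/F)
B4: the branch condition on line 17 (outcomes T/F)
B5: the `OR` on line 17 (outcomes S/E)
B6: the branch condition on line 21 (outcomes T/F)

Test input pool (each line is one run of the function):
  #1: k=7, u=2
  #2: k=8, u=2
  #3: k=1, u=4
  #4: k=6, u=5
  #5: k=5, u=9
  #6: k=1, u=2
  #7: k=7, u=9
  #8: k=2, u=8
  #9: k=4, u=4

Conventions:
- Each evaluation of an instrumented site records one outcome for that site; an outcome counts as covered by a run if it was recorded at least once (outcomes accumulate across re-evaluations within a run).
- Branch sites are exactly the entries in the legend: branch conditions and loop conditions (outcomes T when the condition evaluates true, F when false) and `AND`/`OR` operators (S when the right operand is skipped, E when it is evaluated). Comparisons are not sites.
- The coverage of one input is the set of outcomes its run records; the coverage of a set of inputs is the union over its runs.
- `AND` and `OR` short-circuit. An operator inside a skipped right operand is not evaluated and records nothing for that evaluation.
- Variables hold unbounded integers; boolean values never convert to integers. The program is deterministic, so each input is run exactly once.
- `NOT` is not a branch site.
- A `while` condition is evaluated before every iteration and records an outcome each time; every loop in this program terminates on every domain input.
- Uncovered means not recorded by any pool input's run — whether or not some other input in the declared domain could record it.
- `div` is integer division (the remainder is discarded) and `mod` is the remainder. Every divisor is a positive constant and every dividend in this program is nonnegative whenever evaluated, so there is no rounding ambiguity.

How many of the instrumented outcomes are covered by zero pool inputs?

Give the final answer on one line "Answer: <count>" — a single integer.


input #1 (k=7, u=2): covers B1=T, B2=E, B3=F, B4=F, B5=E, B6=F
input #2 (k=8, u=2): covers B1=T, B2=E, B3=F, B4=F, B5=E, B6=F
input #3 (k=1, u=4): covers B1=F, B2=S, B3=T, B3=F, B4=T, B5=S, B6=T
input #4 (k=6, u=5): covers B1=T, B2=E, B3=F, B4=T, B5=S, B6=F
input #5 (k=5, u=9): covers B1=F, B2=S, B3=F, B4=F, B5=E, B6=F
input #6 (k=1, u=2): covers B1=F, B2=S, B3=T, B3=F, B4=T, B5=S, B6=T
input #7 (k=7, u=9): covers B1=T, B2=E, B3=F, B4=T, B5=S, B6=F
input #8 (k=2, u=8): covers B1=F, B2=S, B3=T, B3=F, B4=T, B5=S, B6=T
input #9 (k=4, u=4): covers B1=F, B2=S, B3=T, B3=F, B4=T, B5=S, B6=T
union over the pool: B1=T, B1=F, B2=S, B2=E, B3=T, B3=F, B4=T, B4=F, B5=S, B5=E, B6=T, B6=F
uncovered (0 of 12): none
Answer: 0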